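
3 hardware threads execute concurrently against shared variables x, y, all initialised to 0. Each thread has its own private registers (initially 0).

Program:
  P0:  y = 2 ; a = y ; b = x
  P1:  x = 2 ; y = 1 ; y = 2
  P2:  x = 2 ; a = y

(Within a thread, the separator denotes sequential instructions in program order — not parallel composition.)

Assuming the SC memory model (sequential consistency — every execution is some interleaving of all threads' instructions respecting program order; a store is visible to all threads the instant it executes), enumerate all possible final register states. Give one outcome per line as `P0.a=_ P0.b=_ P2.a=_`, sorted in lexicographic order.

outcome vector order: (P0.a,P0.b,P2.a)
|SC outcomes| = 8

P0.a=1 P0.b=2 P2.a=0
P0.a=1 P0.b=2 P2.a=1
P0.a=1 P0.b=2 P2.a=2
P0.a=2 P0.b=0 P2.a=1
P0.a=2 P0.b=0 P2.a=2
P0.a=2 P0.b=2 P2.a=0
P0.a=2 P0.b=2 P2.a=1
P0.a=2 P0.b=2 P2.a=2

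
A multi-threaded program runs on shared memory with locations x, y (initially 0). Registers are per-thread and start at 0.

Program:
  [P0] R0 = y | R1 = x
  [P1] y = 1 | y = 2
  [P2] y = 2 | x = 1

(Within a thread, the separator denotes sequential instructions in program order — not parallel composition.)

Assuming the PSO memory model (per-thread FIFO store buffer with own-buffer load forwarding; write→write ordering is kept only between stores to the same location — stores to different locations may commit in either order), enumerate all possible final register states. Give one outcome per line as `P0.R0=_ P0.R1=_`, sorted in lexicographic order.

outcome vector order: (P0.R0,P0.R1)
|PSO outcomes| = 6

P0.R0=0 P0.R1=0
P0.R0=0 P0.R1=1
P0.R0=1 P0.R1=0
P0.R0=1 P0.R1=1
P0.R0=2 P0.R1=0
P0.R0=2 P0.R1=1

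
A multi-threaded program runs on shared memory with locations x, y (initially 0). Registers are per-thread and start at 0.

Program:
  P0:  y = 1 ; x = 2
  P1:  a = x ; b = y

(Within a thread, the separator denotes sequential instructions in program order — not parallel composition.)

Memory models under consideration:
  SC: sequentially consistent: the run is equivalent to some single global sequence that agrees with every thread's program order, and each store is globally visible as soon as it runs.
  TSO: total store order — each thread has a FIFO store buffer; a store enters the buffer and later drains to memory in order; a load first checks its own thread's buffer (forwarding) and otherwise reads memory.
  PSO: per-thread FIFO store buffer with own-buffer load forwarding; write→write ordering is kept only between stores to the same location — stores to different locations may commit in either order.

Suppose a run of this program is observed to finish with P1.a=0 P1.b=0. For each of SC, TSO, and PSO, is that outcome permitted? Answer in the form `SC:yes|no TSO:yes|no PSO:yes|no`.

SC:yes TSO:yes PSO:yes

outcome vector order: (P1.a,P1.b)
SC (3): 0/0; 0/1; 2/1
TSO (3): 0/0; 0/1; 2/1
PSO (4): 0/0; 0/1; 2/0; 2/1
target 0/0 ∈ {SC,TSO,PSO}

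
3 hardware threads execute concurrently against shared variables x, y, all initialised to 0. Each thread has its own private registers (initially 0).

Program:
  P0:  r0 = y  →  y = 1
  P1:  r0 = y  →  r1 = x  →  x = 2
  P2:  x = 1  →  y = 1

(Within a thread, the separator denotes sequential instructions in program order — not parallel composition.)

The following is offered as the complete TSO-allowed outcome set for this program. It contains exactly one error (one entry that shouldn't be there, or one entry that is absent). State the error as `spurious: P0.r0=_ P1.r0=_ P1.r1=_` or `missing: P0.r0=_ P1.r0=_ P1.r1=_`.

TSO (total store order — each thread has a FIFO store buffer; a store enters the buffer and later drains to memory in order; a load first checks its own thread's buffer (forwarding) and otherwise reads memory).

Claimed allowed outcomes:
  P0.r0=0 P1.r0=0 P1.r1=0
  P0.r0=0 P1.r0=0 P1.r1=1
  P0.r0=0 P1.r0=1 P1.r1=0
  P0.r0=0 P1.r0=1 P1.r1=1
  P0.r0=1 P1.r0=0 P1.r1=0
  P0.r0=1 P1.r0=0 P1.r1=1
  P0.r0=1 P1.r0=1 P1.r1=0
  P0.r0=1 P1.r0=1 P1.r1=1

outcome vector order: (P0.r0,P1.r0,P1.r1)
TSO: 7 outcomes — {000, 001, 010, 011, 100, 101, 111}
claimed∖TSO = {110}

spurious: P0.r0=1 P1.r0=1 P1.r1=0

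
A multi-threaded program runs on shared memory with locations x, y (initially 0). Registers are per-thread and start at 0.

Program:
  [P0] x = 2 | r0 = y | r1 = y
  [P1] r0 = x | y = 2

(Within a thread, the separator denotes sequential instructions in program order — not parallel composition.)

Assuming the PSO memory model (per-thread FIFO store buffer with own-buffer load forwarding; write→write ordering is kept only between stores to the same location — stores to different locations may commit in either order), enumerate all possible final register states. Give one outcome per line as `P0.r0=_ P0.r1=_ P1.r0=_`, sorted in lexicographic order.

P0.r0=0 P0.r1=0 P1.r0=0
P0.r0=0 P0.r1=0 P1.r0=2
P0.r0=0 P0.r1=2 P1.r0=0
P0.r0=0 P0.r1=2 P1.r0=2
P0.r0=2 P0.r1=2 P1.r0=0
P0.r0=2 P0.r1=2 P1.r0=2

outcome vector order: (P0.r0,P0.r1,P1.r0)
|PSO outcomes| = 6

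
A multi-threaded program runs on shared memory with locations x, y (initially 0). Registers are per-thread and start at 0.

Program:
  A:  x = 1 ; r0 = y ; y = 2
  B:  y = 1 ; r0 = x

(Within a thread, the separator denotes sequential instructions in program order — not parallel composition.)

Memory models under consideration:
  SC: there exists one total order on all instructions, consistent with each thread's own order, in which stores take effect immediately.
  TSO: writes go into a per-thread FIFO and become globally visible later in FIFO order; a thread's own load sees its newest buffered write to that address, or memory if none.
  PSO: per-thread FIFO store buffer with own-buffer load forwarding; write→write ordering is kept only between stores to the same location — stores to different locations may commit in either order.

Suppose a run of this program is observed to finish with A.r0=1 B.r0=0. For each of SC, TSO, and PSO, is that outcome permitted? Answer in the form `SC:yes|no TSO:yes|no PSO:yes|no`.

outcome vector order: (A.r0,B.r0)
SC (3): 0/1; 1/0; 1/1
TSO (4): 0/0; 0/1; 1/0; 1/1
PSO (4): 0/0; 0/1; 1/0; 1/1
target 1/0 ∈ {SC,TSO,PSO}

SC:yes TSO:yes PSO:yes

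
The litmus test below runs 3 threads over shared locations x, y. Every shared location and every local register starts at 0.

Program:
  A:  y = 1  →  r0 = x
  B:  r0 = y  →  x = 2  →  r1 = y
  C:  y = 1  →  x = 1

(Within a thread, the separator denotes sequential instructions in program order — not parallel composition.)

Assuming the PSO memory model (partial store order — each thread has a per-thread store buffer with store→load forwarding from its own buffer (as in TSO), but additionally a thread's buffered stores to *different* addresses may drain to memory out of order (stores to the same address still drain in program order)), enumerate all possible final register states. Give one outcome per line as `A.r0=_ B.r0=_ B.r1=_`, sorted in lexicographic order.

A.r0=0 B.r0=0 B.r1=0
A.r0=0 B.r0=0 B.r1=1
A.r0=0 B.r0=1 B.r1=1
A.r0=1 B.r0=0 B.r1=0
A.r0=1 B.r0=0 B.r1=1
A.r0=1 B.r0=1 B.r1=1
A.r0=2 B.r0=0 B.r1=0
A.r0=2 B.r0=0 B.r1=1
A.r0=2 B.r0=1 B.r1=1

outcome vector order: (A.r0,B.r0,B.r1)
|PSO outcomes| = 9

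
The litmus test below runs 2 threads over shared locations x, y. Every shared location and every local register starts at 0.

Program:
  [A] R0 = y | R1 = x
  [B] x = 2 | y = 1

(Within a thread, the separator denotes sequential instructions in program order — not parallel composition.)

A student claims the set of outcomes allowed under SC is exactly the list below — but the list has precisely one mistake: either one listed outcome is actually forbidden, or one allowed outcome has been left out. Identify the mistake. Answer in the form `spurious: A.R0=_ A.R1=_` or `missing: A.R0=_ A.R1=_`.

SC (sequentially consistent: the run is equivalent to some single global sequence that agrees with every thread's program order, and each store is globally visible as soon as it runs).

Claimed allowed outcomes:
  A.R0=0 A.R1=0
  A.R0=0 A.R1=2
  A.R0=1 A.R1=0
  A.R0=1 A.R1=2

outcome vector order: (A.R0,A.R1)
under SC → <0 0> <0 2> <1 2>
claimed∖SC = {<1 0>}

spurious: A.R0=1 A.R1=0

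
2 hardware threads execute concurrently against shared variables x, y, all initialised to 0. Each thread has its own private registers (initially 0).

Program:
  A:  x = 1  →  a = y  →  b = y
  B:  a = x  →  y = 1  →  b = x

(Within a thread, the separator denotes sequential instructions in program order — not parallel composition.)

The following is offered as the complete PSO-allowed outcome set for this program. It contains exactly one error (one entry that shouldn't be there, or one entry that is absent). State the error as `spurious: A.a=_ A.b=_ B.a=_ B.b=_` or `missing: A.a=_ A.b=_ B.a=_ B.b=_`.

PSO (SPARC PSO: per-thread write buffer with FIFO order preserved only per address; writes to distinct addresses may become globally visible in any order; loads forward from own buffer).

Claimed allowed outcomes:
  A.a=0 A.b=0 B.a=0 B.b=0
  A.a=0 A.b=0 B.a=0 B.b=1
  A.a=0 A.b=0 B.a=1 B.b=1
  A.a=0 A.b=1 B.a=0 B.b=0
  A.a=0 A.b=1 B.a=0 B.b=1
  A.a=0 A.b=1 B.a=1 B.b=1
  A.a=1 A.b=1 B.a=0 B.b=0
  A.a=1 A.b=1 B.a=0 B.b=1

outcome vector order: (A.a,A.b,B.a,B.b)
PSO: 9 outcomes — {0000; 0001; 0011; 0100; 0101; 0111; 1100; 1101; 1111}
PSO∖claimed = {1111}

missing: A.a=1 A.b=1 B.a=1 B.b=1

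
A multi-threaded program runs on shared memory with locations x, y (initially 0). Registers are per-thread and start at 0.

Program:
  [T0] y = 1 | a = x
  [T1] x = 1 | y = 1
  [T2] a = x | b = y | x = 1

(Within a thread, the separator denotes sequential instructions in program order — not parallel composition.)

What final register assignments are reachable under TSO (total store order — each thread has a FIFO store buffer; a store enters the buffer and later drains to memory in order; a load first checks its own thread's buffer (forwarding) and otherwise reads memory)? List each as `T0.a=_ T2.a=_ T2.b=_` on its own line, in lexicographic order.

outcome vector order: (T0.a,T2.a,T2.b)
|TSO outcomes| = 8

T0.a=0 T2.a=0 T2.b=0
T0.a=0 T2.a=0 T2.b=1
T0.a=0 T2.a=1 T2.b=0
T0.a=0 T2.a=1 T2.b=1
T0.a=1 T2.a=0 T2.b=0
T0.a=1 T2.a=0 T2.b=1
T0.a=1 T2.a=1 T2.b=0
T0.a=1 T2.a=1 T2.b=1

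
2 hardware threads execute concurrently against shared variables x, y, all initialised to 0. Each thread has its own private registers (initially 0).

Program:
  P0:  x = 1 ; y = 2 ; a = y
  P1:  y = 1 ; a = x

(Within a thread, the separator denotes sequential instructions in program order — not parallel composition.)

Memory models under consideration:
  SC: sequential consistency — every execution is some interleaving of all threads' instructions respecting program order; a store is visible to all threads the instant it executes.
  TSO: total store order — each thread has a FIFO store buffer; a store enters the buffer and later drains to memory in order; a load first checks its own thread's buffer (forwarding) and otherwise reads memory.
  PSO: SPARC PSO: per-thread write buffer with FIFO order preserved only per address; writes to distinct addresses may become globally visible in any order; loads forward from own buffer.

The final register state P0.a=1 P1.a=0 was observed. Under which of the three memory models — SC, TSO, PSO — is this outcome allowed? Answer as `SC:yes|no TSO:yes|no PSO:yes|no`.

SC:no TSO:yes PSO:yes

outcome vector order: (P0.a,P1.a)
[SC] allowed = {11; 20; 21}
[TSO] allowed = {10; 11; 20; 21}
[PSO] allowed = {10; 11; 20; 21}
target 10 ∈ {TSO,PSO}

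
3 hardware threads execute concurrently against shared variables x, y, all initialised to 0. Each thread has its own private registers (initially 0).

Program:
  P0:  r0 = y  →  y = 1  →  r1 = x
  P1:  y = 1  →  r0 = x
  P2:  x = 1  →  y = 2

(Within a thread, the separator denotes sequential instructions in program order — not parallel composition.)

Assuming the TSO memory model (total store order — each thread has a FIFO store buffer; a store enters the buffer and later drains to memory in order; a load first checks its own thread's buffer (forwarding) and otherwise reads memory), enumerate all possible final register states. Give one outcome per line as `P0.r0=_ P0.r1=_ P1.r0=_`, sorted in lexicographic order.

P0.r0=0 P0.r1=0 P1.r0=0
P0.r0=0 P0.r1=0 P1.r0=1
P0.r0=0 P0.r1=1 P1.r0=0
P0.r0=0 P0.r1=1 P1.r0=1
P0.r0=1 P0.r1=0 P1.r0=0
P0.r0=1 P0.r1=0 P1.r0=1
P0.r0=1 P0.r1=1 P1.r0=0
P0.r0=1 P0.r1=1 P1.r0=1
P0.r0=2 P0.r1=1 P1.r0=0
P0.r0=2 P0.r1=1 P1.r0=1

outcome vector order: (P0.r0,P0.r1,P1.r0)
|TSO outcomes| = 10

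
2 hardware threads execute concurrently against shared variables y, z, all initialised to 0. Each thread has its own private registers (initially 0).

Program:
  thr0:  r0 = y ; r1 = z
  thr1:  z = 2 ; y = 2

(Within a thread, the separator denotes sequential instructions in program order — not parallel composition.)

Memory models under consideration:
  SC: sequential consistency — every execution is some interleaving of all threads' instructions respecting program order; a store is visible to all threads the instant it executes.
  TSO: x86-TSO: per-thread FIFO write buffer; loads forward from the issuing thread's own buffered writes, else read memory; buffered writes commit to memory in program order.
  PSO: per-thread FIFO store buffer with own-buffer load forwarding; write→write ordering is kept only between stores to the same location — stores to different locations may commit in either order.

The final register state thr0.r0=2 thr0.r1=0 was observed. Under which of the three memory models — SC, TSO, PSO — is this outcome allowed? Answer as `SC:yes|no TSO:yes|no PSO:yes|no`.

outcome vector order: (thr0.r0,thr0.r1)
SC (3): <0 0>, <0 2>, <2 2>
TSO (3): <0 0>, <0 2>, <2 2>
PSO (4): <0 0>, <0 2>, <2 0>, <2 2>
target <2 0> ∈ {PSO}

SC:no TSO:no PSO:yes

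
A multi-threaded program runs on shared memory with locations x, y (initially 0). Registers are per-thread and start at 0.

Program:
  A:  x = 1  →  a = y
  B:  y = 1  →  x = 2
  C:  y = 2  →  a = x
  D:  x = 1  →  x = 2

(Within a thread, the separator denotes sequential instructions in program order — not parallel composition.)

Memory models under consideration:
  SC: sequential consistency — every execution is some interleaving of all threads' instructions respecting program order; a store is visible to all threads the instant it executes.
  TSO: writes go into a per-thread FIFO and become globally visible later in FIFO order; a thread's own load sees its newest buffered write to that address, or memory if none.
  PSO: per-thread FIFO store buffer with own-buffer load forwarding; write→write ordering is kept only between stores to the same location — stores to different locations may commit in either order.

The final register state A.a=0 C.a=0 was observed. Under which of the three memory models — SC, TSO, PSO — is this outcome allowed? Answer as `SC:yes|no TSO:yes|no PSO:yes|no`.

outcome vector order: (A.a,C.a)
under SC → <0 1>, <0 2>, <1 0>, <1 1>, <1 2>, <2 0>, <2 1>, <2 2>
under TSO → <0 0>, <0 1>, <0 2>, <1 0>, <1 1>, <1 2>, <2 0>, <2 1>, <2 2>
under PSO → <0 0>, <0 1>, <0 2>, <1 0>, <1 1>, <1 2>, <2 0>, <2 1>, <2 2>
target <0 0> ∈ {TSO,PSO}

SC:no TSO:yes PSO:yes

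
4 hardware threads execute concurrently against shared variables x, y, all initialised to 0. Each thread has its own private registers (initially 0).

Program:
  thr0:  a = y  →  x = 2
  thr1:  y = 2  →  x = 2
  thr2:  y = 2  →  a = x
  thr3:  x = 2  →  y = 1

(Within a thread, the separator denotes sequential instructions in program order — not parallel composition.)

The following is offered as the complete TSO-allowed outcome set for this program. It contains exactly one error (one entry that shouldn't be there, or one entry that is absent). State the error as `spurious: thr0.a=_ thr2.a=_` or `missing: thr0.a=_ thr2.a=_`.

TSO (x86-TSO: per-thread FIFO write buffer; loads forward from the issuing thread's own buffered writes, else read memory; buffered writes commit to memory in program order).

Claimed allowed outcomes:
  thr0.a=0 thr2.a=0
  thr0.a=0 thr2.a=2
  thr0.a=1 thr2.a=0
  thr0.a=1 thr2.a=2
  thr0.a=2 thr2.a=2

missing: thr0.a=2 thr2.a=0

outcome vector order: (thr0.a,thr2.a)
[TSO] allowed = {00 02 10 12 20 22}
TSO∖claimed = {20}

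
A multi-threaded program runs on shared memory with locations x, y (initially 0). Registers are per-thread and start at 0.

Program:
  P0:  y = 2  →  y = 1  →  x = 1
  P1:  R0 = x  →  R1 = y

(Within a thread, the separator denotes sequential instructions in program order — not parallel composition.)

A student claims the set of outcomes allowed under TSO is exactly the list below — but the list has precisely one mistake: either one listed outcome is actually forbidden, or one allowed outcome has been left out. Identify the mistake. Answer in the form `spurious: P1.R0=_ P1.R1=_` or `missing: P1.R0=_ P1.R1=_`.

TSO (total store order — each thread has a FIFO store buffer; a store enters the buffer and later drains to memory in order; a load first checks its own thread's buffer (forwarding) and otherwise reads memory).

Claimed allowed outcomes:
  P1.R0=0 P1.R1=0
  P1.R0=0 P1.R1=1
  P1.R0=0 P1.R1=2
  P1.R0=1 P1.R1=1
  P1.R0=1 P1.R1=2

outcome vector order: (P1.R0,P1.R1)
TSO (4): 00; 01; 02; 11
claimed∖TSO = {12}

spurious: P1.R0=1 P1.R1=2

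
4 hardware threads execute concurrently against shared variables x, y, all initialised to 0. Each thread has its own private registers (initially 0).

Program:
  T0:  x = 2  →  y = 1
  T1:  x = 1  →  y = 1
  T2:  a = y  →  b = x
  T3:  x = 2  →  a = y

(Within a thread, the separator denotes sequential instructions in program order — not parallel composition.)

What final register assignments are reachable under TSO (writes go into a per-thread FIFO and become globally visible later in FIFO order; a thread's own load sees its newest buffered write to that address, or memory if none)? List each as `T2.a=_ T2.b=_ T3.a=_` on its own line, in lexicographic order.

outcome vector order: (T2.a,T2.b,T3.a)
|TSO outcomes| = 10

T2.a=0 T2.b=0 T3.a=0
T2.a=0 T2.b=0 T3.a=1
T2.a=0 T2.b=1 T3.a=0
T2.a=0 T2.b=1 T3.a=1
T2.a=0 T2.b=2 T3.a=0
T2.a=0 T2.b=2 T3.a=1
T2.a=1 T2.b=1 T3.a=0
T2.a=1 T2.b=1 T3.a=1
T2.a=1 T2.b=2 T3.a=0
T2.a=1 T2.b=2 T3.a=1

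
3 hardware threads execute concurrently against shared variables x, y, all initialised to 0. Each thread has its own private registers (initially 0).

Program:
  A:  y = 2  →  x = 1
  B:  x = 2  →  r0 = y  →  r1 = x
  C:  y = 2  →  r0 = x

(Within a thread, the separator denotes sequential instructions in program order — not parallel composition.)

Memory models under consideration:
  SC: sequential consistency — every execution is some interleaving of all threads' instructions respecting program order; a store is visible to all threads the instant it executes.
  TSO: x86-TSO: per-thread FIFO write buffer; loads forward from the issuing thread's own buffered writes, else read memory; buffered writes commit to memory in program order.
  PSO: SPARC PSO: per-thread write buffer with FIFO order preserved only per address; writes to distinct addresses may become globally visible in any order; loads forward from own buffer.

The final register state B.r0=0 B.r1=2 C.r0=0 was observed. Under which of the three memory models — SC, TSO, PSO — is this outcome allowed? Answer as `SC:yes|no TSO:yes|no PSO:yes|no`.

SC:no TSO:yes PSO:yes

outcome vector order: (B.r0,B.r1,C.r0)
SC: 10 outcomes — {<0 1 1> <0 1 2> <0 2 1> <0 2 2> <2 1 0> <2 1 1> <2 1 2> <2 2 0> <2 2 1> <2 2 2>}
TSO: 12 outcomes — {<0 1 0> <0 1 1> <0 1 2> <0 2 0> <0 2 1> <0 2 2> <2 1 0> <2 1 1> <2 1 2> <2 2 0> <2 2 1> <2 2 2>}
PSO: 12 outcomes — {<0 1 0> <0 1 1> <0 1 2> <0 2 0> <0 2 1> <0 2 2> <2 1 0> <2 1 1> <2 1 2> <2 2 0> <2 2 1> <2 2 2>}
target <0 2 0> ∈ {TSO,PSO}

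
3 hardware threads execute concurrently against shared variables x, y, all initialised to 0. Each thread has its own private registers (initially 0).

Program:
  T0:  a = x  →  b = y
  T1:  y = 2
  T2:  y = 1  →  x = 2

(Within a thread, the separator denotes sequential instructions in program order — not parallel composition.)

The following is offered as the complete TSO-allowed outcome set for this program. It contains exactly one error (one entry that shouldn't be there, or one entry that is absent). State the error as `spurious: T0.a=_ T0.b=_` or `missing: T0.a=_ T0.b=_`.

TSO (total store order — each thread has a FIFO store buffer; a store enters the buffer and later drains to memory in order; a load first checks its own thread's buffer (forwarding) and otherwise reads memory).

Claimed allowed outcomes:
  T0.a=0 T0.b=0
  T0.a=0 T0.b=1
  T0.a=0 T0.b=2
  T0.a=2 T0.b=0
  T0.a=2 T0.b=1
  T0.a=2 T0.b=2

spurious: T0.a=2 T0.b=0

outcome vector order: (T0.a,T0.b)
TSO (5): 0/0; 0/1; 0/2; 2/1; 2/2
claimed∖TSO = {2/0}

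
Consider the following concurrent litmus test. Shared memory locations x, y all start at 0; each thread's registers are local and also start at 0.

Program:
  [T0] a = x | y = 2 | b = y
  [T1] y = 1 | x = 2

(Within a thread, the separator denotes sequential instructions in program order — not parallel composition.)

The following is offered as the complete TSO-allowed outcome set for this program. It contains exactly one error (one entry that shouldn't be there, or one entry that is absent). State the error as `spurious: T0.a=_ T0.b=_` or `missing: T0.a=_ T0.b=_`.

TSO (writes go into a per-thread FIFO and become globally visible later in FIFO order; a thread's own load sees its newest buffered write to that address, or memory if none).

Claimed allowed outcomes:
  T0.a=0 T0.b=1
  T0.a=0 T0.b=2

missing: T0.a=2 T0.b=2

outcome vector order: (T0.a,T0.b)
TSO: 3 outcomes — {0/1, 0/2, 2/2}
TSO∖claimed = {2/2}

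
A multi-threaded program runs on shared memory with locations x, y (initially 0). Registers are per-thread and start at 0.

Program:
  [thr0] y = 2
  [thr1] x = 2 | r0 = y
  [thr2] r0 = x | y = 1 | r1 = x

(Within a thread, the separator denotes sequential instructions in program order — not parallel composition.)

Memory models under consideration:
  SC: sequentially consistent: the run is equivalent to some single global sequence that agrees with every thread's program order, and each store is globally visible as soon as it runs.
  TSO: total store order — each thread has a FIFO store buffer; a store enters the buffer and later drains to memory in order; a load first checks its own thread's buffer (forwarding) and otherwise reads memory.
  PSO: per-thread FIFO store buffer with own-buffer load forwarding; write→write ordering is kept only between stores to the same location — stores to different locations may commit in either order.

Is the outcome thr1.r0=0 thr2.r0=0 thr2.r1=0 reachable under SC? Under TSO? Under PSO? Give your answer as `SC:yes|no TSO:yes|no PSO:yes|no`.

SC:no TSO:yes PSO:yes

outcome vector order: (thr1.r0,thr2.r0,thr2.r1)
under SC → <0 0 2> <0 2 2> <1 0 0> <1 0 2> <1 2 2> <2 0 0> <2 0 2> <2 2 2>
under TSO → <0 0 0> <0 0 2> <0 2 2> <1 0 0> <1 0 2> <1 2 2> <2 0 0> <2 0 2> <2 2 2>
under PSO → <0 0 0> <0 0 2> <0 2 2> <1 0 0> <1 0 2> <1 2 2> <2 0 0> <2 0 2> <2 2 2>
target <0 0 0> ∈ {TSO,PSO}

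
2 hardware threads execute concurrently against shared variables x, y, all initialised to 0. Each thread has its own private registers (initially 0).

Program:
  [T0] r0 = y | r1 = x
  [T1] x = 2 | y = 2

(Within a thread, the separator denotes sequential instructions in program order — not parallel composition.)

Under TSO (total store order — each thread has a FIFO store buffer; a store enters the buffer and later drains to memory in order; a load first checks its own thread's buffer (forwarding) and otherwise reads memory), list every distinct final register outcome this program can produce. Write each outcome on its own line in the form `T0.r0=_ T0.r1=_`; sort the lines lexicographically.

outcome vector order: (T0.r0,T0.r1)
|TSO outcomes| = 3

T0.r0=0 T0.r1=0
T0.r0=0 T0.r1=2
T0.r0=2 T0.r1=2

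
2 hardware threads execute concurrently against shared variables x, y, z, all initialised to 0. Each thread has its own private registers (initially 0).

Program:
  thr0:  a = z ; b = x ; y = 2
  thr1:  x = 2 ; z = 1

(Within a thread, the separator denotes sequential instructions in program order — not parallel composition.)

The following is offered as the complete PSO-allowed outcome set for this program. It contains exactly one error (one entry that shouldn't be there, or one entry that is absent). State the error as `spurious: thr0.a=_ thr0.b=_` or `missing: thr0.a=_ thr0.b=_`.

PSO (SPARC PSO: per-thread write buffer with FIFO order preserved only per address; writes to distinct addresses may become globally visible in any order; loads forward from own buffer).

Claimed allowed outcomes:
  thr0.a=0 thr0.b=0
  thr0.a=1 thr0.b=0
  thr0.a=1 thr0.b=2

missing: thr0.a=0 thr0.b=2

outcome vector order: (thr0.a,thr0.b)
[PSO] allowed = {0/0 0/2 1/0 1/2}
PSO∖claimed = {0/2}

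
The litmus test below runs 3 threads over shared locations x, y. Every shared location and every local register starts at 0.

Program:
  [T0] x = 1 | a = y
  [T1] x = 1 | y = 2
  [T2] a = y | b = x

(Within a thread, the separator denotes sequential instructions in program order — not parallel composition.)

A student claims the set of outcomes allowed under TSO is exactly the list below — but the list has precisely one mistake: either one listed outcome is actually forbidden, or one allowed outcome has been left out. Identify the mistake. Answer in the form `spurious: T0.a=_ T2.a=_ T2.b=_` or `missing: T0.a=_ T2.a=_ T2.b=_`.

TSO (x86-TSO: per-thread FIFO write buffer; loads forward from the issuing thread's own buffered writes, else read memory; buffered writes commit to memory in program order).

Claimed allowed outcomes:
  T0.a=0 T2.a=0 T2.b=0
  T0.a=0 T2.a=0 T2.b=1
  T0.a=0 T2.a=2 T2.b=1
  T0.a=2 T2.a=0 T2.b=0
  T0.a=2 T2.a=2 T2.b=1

outcome vector order: (T0.a,T2.a,T2.b)
[TSO] allowed = {(0,0,0) (0,0,1) (0,2,1) (2,0,0) (2,0,1) (2,2,1)}
TSO∖claimed = {(2,0,1)}

missing: T0.a=2 T2.a=0 T2.b=1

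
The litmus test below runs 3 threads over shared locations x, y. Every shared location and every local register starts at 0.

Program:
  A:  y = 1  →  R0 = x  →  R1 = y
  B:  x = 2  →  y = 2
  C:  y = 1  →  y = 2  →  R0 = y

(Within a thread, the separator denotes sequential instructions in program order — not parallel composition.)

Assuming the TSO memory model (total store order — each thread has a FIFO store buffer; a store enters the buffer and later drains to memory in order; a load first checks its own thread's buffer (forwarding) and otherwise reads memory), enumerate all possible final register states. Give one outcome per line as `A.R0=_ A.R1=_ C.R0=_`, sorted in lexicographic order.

outcome vector order: (A.R0,A.R1,C.R0)
|TSO outcomes| = 8

A.R0=0 A.R1=1 C.R0=1
A.R0=0 A.R1=1 C.R0=2
A.R0=0 A.R1=2 C.R0=1
A.R0=0 A.R1=2 C.R0=2
A.R0=2 A.R1=1 C.R0=1
A.R0=2 A.R1=1 C.R0=2
A.R0=2 A.R1=2 C.R0=1
A.R0=2 A.R1=2 C.R0=2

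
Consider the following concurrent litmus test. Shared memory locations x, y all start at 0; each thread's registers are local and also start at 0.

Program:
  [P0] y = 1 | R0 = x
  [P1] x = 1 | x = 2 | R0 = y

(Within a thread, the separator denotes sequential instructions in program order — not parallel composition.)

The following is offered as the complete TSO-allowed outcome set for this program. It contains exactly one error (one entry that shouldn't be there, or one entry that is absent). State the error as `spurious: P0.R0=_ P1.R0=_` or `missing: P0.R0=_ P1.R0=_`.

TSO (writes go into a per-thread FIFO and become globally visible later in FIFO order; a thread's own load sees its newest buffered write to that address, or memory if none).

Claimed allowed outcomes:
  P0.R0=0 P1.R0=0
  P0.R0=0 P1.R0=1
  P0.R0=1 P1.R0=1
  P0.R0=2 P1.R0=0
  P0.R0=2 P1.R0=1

missing: P0.R0=1 P1.R0=0

outcome vector order: (P0.R0,P1.R0)
TSO (6): <0 0> <0 1> <1 0> <1 1> <2 0> <2 1>
TSO∖claimed = {<1 0>}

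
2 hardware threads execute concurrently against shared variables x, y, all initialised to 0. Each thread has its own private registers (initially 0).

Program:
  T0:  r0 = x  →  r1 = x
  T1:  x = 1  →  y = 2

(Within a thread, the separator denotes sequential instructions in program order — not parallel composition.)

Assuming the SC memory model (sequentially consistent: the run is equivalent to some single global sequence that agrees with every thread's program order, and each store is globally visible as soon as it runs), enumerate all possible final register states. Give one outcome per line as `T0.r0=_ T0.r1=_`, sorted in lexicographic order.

T0.r0=0 T0.r1=0
T0.r0=0 T0.r1=1
T0.r0=1 T0.r1=1

outcome vector order: (T0.r0,T0.r1)
|SC outcomes| = 3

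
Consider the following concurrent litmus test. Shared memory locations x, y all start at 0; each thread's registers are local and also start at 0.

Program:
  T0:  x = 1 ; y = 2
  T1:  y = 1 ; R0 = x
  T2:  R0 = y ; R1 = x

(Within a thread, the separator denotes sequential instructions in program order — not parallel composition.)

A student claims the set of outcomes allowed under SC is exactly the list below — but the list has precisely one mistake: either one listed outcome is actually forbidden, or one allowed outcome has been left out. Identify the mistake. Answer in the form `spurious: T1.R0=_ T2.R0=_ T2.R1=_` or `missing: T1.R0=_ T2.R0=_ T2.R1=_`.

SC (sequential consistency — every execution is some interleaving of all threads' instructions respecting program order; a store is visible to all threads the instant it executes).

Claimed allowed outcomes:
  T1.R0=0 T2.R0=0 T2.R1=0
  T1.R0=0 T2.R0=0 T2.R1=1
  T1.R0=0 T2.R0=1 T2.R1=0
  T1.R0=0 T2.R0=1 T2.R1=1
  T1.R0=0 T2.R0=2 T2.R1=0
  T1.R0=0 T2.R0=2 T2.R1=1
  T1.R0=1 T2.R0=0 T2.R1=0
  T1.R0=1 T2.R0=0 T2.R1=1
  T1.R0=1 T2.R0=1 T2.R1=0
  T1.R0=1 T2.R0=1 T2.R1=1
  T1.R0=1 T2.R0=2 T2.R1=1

outcome vector order: (T1.R0,T2.R0,T2.R1)
[SC] allowed = {0/0/0; 0/0/1; 0/1/0; 0/1/1; 0/2/1; 1/0/0; 1/0/1; 1/1/0; 1/1/1; 1/2/1}
claimed∖SC = {0/2/0}

spurious: T1.R0=0 T2.R0=2 T2.R1=0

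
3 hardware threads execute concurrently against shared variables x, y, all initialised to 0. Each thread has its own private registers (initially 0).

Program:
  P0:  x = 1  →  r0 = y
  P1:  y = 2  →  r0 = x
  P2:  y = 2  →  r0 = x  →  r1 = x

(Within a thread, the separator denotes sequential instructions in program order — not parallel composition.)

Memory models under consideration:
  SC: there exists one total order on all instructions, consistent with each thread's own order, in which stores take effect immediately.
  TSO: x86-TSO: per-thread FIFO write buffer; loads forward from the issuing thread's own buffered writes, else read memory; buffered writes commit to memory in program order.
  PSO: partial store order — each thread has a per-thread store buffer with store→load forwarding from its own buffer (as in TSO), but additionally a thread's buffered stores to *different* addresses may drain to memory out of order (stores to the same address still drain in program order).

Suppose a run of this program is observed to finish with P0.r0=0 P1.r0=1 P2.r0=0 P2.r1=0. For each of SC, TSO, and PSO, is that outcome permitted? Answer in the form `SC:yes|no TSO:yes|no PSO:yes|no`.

outcome vector order: (P0.r0,P1.r0,P2.r0,P2.r1)
[SC] allowed = {0/1/1/1; 2/0/0/0; 2/0/0/1; 2/0/1/1; 2/1/0/0; 2/1/0/1; 2/1/1/1}
[TSO] allowed = {0/0/0/0; 0/0/0/1; 0/0/1/1; 0/1/0/0; 0/1/0/1; 0/1/1/1; 2/0/0/0; 2/0/0/1; 2/0/1/1; 2/1/0/0; 2/1/0/1; 2/1/1/1}
[PSO] allowed = {0/0/0/0; 0/0/0/1; 0/0/1/1; 0/1/0/0; 0/1/0/1; 0/1/1/1; 2/0/0/0; 2/0/0/1; 2/0/1/1; 2/1/0/0; 2/1/0/1; 2/1/1/1}
target 0/1/0/0 ∈ {TSO,PSO}

SC:no TSO:yes PSO:yes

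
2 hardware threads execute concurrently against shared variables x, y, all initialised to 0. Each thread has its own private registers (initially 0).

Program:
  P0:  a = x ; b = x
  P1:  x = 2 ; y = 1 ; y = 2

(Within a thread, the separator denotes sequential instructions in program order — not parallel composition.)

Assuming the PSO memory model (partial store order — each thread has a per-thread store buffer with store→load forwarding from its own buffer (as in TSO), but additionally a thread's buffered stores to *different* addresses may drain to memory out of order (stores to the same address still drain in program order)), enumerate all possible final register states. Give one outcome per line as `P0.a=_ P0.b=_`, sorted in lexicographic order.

P0.a=0 P0.b=0
P0.a=0 P0.b=2
P0.a=2 P0.b=2

outcome vector order: (P0.a,P0.b)
|PSO outcomes| = 3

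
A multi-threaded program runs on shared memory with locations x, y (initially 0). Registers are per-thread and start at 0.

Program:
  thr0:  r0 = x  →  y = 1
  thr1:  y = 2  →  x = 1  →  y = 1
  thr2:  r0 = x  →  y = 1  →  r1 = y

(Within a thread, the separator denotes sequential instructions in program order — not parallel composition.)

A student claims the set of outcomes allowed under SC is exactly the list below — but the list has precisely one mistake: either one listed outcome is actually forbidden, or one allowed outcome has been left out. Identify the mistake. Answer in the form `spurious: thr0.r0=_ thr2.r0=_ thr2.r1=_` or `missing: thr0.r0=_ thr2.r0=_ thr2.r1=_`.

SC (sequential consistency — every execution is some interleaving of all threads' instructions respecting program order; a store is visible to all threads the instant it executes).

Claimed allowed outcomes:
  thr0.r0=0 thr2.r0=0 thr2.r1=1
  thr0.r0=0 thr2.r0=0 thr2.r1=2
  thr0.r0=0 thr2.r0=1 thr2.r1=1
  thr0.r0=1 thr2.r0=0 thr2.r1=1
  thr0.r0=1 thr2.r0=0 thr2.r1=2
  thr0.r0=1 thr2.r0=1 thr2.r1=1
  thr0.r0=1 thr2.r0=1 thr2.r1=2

outcome vector order: (thr0.r0,thr2.r0,thr2.r1)
SC (6): 001; 002; 011; 101; 102; 111
claimed∖SC = {112}

spurious: thr0.r0=1 thr2.r0=1 thr2.r1=2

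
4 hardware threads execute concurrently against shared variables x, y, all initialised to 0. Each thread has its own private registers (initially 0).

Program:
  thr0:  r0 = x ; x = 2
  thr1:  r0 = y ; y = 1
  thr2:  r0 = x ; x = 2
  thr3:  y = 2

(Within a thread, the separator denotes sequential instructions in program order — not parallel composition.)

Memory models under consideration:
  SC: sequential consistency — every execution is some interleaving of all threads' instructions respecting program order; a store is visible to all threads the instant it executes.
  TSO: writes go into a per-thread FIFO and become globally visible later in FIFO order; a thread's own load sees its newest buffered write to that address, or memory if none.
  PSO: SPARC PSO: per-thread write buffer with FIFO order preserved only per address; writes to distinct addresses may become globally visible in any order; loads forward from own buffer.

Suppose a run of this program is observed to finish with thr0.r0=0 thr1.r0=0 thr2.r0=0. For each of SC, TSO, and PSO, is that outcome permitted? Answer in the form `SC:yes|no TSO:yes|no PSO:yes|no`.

SC:yes TSO:yes PSO:yes

outcome vector order: (thr0.r0,thr1.r0,thr2.r0)
SC: 6 outcomes — {0/0/0 0/0/2 0/2/0 0/2/2 2/0/0 2/2/0}
TSO: 6 outcomes — {0/0/0 0/0/2 0/2/0 0/2/2 2/0/0 2/2/0}
PSO: 6 outcomes — {0/0/0 0/0/2 0/2/0 0/2/2 2/0/0 2/2/0}
target 0/0/0 ∈ {SC,TSO,PSO}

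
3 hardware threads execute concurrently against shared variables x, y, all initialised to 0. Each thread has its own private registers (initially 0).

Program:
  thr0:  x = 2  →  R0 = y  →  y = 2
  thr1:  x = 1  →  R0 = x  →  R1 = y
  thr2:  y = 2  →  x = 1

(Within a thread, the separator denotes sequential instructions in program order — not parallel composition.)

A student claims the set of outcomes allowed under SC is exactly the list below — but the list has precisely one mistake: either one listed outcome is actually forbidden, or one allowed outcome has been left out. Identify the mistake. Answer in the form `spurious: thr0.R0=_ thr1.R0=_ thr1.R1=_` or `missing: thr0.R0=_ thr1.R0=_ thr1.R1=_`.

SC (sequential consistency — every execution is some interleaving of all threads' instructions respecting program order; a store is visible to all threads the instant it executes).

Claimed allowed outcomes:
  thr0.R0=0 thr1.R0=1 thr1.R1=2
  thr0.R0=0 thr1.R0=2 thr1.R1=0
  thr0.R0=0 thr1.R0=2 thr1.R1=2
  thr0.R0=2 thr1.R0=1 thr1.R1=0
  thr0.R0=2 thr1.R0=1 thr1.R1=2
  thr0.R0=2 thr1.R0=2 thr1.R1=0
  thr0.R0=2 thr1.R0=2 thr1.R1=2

outcome vector order: (thr0.R0,thr1.R0,thr1.R1)
under SC → (0,1,0) (0,1,2) (0,2,0) (0,2,2) (2,1,0) (2,1,2) (2,2,0) (2,2,2)
SC∖claimed = {(0,1,0)}

missing: thr0.R0=0 thr1.R0=1 thr1.R1=0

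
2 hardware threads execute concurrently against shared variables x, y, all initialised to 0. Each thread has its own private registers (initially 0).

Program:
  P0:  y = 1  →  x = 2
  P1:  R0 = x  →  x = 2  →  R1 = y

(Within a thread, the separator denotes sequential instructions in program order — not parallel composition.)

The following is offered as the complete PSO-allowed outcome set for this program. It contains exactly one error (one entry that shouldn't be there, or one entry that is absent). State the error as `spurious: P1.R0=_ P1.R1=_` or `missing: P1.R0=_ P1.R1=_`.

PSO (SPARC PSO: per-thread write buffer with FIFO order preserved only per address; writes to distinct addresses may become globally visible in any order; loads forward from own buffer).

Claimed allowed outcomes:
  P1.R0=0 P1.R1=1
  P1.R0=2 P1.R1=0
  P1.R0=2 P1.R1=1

outcome vector order: (P1.R0,P1.R1)
under PSO → <0 0> <0 1> <2 0> <2 1>
PSO∖claimed = {<0 0>}

missing: P1.R0=0 P1.R1=0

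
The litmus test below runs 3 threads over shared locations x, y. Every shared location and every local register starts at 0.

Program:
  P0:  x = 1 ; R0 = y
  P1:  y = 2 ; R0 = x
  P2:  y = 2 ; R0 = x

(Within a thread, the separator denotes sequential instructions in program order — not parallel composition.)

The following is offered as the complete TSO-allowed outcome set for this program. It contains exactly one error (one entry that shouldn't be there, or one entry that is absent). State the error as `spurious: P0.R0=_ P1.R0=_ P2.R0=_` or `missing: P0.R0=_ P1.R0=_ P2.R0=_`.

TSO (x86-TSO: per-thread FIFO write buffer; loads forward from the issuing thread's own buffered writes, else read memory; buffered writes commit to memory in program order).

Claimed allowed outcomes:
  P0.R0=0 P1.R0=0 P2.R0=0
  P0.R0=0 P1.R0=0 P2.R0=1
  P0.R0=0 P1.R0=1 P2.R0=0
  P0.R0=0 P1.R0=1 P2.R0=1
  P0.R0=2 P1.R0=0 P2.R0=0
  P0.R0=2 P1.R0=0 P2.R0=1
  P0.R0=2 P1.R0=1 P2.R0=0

missing: P0.R0=2 P1.R0=1 P2.R0=1

outcome vector order: (P0.R0,P1.R0,P2.R0)
TSO (8): <0 0 0>, <0 0 1>, <0 1 0>, <0 1 1>, <2 0 0>, <2 0 1>, <2 1 0>, <2 1 1>
TSO∖claimed = {<2 1 1>}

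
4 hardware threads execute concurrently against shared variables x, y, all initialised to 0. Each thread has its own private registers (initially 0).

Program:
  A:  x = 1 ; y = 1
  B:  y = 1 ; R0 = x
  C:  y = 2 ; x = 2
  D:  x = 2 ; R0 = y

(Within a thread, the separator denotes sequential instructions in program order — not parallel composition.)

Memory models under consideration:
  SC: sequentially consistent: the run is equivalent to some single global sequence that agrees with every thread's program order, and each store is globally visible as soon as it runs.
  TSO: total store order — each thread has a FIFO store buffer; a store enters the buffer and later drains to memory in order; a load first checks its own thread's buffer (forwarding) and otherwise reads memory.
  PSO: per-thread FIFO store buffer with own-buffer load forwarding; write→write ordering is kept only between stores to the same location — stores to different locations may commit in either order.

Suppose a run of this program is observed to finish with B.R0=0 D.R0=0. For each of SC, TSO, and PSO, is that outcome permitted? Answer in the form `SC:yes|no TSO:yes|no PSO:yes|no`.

outcome vector order: (B.R0,D.R0)
SC: 8 outcomes — {(0,1) (0,2) (1,0) (1,1) (1,2) (2,0) (2,1) (2,2)}
TSO: 9 outcomes — {(0,0) (0,1) (0,2) (1,0) (1,1) (1,2) (2,0) (2,1) (2,2)}
PSO: 9 outcomes — {(0,0) (0,1) (0,2) (1,0) (1,1) (1,2) (2,0) (2,1) (2,2)}
target (0,0) ∈ {TSO,PSO}

SC:no TSO:yes PSO:yes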